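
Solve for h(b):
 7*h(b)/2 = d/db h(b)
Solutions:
 h(b) = C1*exp(7*b/2)


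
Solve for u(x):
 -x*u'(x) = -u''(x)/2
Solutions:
 u(x) = C1 + C2*erfi(x)


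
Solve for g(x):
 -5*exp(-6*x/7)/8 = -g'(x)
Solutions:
 g(x) = C1 - 35*exp(-6*x/7)/48


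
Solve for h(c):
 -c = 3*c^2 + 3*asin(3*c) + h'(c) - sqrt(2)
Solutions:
 h(c) = C1 - c^3 - c^2/2 - 3*c*asin(3*c) + sqrt(2)*c - sqrt(1 - 9*c^2)


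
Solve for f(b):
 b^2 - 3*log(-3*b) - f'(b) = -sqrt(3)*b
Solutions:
 f(b) = C1 + b^3/3 + sqrt(3)*b^2/2 - 3*b*log(-b) + 3*b*(1 - log(3))


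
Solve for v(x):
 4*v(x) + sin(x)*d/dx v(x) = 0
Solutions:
 v(x) = C1*(cos(x)^2 + 2*cos(x) + 1)/(cos(x)^2 - 2*cos(x) + 1)


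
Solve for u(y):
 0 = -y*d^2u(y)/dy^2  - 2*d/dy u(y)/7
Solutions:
 u(y) = C1 + C2*y^(5/7)


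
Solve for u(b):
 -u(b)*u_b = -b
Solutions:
 u(b) = -sqrt(C1 + b^2)
 u(b) = sqrt(C1 + b^2)


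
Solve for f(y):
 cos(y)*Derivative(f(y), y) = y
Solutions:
 f(y) = C1 + Integral(y/cos(y), y)


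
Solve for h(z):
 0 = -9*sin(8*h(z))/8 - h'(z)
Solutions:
 h(z) = -acos((-C1 - exp(18*z))/(C1 - exp(18*z)))/8 + pi/4
 h(z) = acos((-C1 - exp(18*z))/(C1 - exp(18*z)))/8


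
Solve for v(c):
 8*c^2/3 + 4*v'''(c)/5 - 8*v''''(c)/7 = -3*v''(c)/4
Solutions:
 v(c) = C1 + C2*c + C3*exp(c*(14 - sqrt(1246))/40) + C4*exp(c*(14 + sqrt(1246))/40) - 8*c^4/27 + 512*c^3/405 - 134144*c^2/14175


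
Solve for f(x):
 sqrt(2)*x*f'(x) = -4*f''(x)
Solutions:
 f(x) = C1 + C2*erf(2^(3/4)*x/4)


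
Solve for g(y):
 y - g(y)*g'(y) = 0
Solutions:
 g(y) = -sqrt(C1 + y^2)
 g(y) = sqrt(C1 + y^2)


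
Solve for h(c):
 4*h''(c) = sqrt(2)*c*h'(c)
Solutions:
 h(c) = C1 + C2*erfi(2^(3/4)*c/4)


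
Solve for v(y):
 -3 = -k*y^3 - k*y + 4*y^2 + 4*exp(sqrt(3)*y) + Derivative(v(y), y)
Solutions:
 v(y) = C1 + k*y^4/4 + k*y^2/2 - 4*y^3/3 - 3*y - 4*sqrt(3)*exp(sqrt(3)*y)/3


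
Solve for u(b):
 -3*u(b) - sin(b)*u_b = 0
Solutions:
 u(b) = C1*(cos(b) + 1)^(3/2)/(cos(b) - 1)^(3/2)


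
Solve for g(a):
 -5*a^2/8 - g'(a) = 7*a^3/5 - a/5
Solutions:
 g(a) = C1 - 7*a^4/20 - 5*a^3/24 + a^2/10


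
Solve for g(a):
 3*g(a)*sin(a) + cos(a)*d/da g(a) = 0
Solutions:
 g(a) = C1*cos(a)^3


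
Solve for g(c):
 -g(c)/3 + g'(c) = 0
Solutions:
 g(c) = C1*exp(c/3)


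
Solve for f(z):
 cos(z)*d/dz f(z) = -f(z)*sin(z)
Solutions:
 f(z) = C1*cos(z)


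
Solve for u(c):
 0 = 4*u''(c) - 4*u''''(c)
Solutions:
 u(c) = C1 + C2*c + C3*exp(-c) + C4*exp(c)


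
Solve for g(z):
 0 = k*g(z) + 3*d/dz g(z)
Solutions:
 g(z) = C1*exp(-k*z/3)


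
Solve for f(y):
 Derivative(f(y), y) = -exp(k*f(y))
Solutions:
 f(y) = Piecewise((log(1/(C1*k + k*y))/k, Ne(k, 0)), (nan, True))
 f(y) = Piecewise((C1 - y, Eq(k, 0)), (nan, True))


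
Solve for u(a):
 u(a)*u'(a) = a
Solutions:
 u(a) = -sqrt(C1 + a^2)
 u(a) = sqrt(C1 + a^2)


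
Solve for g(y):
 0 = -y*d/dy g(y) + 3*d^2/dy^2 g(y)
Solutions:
 g(y) = C1 + C2*erfi(sqrt(6)*y/6)


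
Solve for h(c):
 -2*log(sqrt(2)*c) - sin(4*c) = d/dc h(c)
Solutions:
 h(c) = C1 - 2*c*log(c) - c*log(2) + 2*c + cos(4*c)/4


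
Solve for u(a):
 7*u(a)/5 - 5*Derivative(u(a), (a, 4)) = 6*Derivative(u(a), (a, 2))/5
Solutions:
 u(a) = C1*exp(-a*sqrt(-3 + 2*sqrt(46))/5) + C2*exp(a*sqrt(-3 + 2*sqrt(46))/5) + C3*sin(a*sqrt(3 + 2*sqrt(46))/5) + C4*cos(a*sqrt(3 + 2*sqrt(46))/5)


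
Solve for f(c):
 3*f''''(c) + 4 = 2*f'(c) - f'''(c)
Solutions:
 f(c) = C1 + C2*exp(-c*((9*sqrt(723) + 242)^(-1/3) + 2 + (9*sqrt(723) + 242)^(1/3))/18)*sin(sqrt(3)*c*(-(9*sqrt(723) + 242)^(1/3) + (9*sqrt(723) + 242)^(-1/3))/18) + C3*exp(-c*((9*sqrt(723) + 242)^(-1/3) + 2 + (9*sqrt(723) + 242)^(1/3))/18)*cos(sqrt(3)*c*(-(9*sqrt(723) + 242)^(1/3) + (9*sqrt(723) + 242)^(-1/3))/18) + C4*exp(c*(-1 + (9*sqrt(723) + 242)^(-1/3) + (9*sqrt(723) + 242)^(1/3))/9) + 2*c


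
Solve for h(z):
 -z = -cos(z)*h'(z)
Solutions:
 h(z) = C1 + Integral(z/cos(z), z)


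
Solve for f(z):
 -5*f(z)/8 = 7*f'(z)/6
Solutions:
 f(z) = C1*exp(-15*z/28)


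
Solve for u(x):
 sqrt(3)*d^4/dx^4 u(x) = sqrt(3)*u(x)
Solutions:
 u(x) = C1*exp(-x) + C2*exp(x) + C3*sin(x) + C4*cos(x)


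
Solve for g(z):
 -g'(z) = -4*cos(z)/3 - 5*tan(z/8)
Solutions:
 g(z) = C1 - 40*log(cos(z/8)) + 4*sin(z)/3


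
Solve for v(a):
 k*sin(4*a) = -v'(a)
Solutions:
 v(a) = C1 + k*cos(4*a)/4


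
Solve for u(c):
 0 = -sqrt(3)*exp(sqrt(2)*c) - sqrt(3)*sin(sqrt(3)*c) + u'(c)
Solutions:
 u(c) = C1 + sqrt(6)*exp(sqrt(2)*c)/2 - cos(sqrt(3)*c)


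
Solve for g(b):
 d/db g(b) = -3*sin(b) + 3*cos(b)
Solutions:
 g(b) = C1 + 3*sqrt(2)*sin(b + pi/4)


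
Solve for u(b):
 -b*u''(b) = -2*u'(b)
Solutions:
 u(b) = C1 + C2*b^3


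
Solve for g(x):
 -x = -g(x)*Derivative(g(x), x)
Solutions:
 g(x) = -sqrt(C1 + x^2)
 g(x) = sqrt(C1 + x^2)


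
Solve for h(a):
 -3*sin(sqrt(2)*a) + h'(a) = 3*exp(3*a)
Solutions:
 h(a) = C1 + exp(3*a) - 3*sqrt(2)*cos(sqrt(2)*a)/2


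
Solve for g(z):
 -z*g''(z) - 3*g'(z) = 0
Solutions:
 g(z) = C1 + C2/z^2


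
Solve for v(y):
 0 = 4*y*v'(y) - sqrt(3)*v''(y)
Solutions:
 v(y) = C1 + C2*erfi(sqrt(2)*3^(3/4)*y/3)


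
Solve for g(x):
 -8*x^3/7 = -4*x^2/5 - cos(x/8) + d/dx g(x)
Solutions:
 g(x) = C1 - 2*x^4/7 + 4*x^3/15 + 8*sin(x/8)


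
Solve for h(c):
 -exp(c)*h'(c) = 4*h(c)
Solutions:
 h(c) = C1*exp(4*exp(-c))


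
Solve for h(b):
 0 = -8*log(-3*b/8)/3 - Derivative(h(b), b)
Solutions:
 h(b) = C1 - 8*b*log(-b)/3 + b*(-8*log(3)/3 + 8/3 + 8*log(2))


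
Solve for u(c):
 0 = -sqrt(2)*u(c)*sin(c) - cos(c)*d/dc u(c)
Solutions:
 u(c) = C1*cos(c)^(sqrt(2))


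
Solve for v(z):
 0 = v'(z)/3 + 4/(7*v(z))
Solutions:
 v(z) = -sqrt(C1 - 168*z)/7
 v(z) = sqrt(C1 - 168*z)/7


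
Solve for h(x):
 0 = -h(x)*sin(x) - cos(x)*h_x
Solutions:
 h(x) = C1*cos(x)


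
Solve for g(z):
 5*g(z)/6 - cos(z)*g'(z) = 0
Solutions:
 g(z) = C1*(sin(z) + 1)^(5/12)/(sin(z) - 1)^(5/12)


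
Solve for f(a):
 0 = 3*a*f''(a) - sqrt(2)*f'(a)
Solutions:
 f(a) = C1 + C2*a^(sqrt(2)/3 + 1)


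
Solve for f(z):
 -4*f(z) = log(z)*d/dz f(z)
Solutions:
 f(z) = C1*exp(-4*li(z))


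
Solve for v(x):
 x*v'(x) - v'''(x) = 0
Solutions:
 v(x) = C1 + Integral(C2*airyai(x) + C3*airybi(x), x)


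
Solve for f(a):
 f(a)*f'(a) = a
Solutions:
 f(a) = -sqrt(C1 + a^2)
 f(a) = sqrt(C1 + a^2)


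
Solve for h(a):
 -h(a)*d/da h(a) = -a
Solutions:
 h(a) = -sqrt(C1 + a^2)
 h(a) = sqrt(C1 + a^2)


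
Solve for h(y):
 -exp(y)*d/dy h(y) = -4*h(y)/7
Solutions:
 h(y) = C1*exp(-4*exp(-y)/7)


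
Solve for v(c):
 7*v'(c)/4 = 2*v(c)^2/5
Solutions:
 v(c) = -35/(C1 + 8*c)


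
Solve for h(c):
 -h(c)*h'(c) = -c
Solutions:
 h(c) = -sqrt(C1 + c^2)
 h(c) = sqrt(C1 + c^2)


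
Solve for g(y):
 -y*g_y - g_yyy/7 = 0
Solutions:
 g(y) = C1 + Integral(C2*airyai(-7^(1/3)*y) + C3*airybi(-7^(1/3)*y), y)


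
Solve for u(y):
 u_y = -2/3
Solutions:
 u(y) = C1 - 2*y/3


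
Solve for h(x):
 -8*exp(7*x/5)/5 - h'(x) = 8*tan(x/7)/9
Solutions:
 h(x) = C1 - 8*exp(7*x/5)/7 + 56*log(cos(x/7))/9


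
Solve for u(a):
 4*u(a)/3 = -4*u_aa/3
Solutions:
 u(a) = C1*sin(a) + C2*cos(a)


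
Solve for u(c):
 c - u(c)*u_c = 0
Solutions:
 u(c) = -sqrt(C1 + c^2)
 u(c) = sqrt(C1 + c^2)


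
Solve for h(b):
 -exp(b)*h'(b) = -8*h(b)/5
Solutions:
 h(b) = C1*exp(-8*exp(-b)/5)


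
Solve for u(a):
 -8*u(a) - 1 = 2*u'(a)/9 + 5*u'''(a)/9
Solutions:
 u(a) = C1*exp(-30^(1/3)*a*(-(810 + sqrt(656130))^(1/3) + 30^(1/3)/(810 + sqrt(656130))^(1/3))/30)*sin(10^(1/3)*3^(1/6)*a*(3*10^(1/3)/(810 + sqrt(656130))^(1/3) + 3^(2/3)*(810 + sqrt(656130))^(1/3))/30) + C2*exp(-30^(1/3)*a*(-(810 + sqrt(656130))^(1/3) + 30^(1/3)/(810 + sqrt(656130))^(1/3))/30)*cos(10^(1/3)*3^(1/6)*a*(3*10^(1/3)/(810 + sqrt(656130))^(1/3) + 3^(2/3)*(810 + sqrt(656130))^(1/3))/30) + C3*exp(30^(1/3)*a*(-(810 + sqrt(656130))^(1/3) + 30^(1/3)/(810 + sqrt(656130))^(1/3))/15) - 1/8


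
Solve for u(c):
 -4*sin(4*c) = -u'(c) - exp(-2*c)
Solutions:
 u(c) = C1 - cos(4*c) + exp(-2*c)/2


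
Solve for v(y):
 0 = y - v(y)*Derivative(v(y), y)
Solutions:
 v(y) = -sqrt(C1 + y^2)
 v(y) = sqrt(C1 + y^2)


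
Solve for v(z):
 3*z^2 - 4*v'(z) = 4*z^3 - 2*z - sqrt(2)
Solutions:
 v(z) = C1 - z^4/4 + z^3/4 + z^2/4 + sqrt(2)*z/4


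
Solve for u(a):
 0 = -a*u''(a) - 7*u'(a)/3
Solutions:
 u(a) = C1 + C2/a^(4/3)


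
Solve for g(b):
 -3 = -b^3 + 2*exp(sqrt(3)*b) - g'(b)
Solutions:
 g(b) = C1 - b^4/4 + 3*b + 2*sqrt(3)*exp(sqrt(3)*b)/3


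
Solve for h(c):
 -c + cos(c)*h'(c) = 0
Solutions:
 h(c) = C1 + Integral(c/cos(c), c)


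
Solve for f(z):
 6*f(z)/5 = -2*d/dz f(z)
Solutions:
 f(z) = C1*exp(-3*z/5)


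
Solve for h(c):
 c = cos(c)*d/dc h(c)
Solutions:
 h(c) = C1 + Integral(c/cos(c), c)


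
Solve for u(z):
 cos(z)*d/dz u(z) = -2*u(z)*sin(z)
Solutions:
 u(z) = C1*cos(z)^2


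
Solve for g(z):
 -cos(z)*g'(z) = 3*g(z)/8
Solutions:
 g(z) = C1*(sin(z) - 1)^(3/16)/(sin(z) + 1)^(3/16)


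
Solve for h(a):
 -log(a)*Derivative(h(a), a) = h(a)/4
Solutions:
 h(a) = C1*exp(-li(a)/4)


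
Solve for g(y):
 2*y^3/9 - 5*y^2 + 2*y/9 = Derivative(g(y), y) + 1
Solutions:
 g(y) = C1 + y^4/18 - 5*y^3/3 + y^2/9 - y


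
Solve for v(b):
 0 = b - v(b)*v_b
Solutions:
 v(b) = -sqrt(C1 + b^2)
 v(b) = sqrt(C1 + b^2)


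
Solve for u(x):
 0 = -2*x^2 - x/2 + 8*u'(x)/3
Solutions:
 u(x) = C1 + x^3/4 + 3*x^2/32


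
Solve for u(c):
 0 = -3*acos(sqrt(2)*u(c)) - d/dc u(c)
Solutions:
 Integral(1/acos(sqrt(2)*_y), (_y, u(c))) = C1 - 3*c


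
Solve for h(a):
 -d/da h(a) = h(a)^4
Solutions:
 h(a) = (-3^(2/3) - 3*3^(1/6)*I)*(1/(C1 + a))^(1/3)/6
 h(a) = (-3^(2/3) + 3*3^(1/6)*I)*(1/(C1 + a))^(1/3)/6
 h(a) = (1/(C1 + 3*a))^(1/3)


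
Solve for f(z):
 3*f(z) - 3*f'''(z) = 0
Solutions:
 f(z) = C3*exp(z) + (C1*sin(sqrt(3)*z/2) + C2*cos(sqrt(3)*z/2))*exp(-z/2)


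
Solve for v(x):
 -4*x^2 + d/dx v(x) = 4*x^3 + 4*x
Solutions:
 v(x) = C1 + x^4 + 4*x^3/3 + 2*x^2


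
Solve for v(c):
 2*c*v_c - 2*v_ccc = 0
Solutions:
 v(c) = C1 + Integral(C2*airyai(c) + C3*airybi(c), c)


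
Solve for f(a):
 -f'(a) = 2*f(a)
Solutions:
 f(a) = C1*exp(-2*a)


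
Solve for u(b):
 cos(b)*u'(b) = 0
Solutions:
 u(b) = C1


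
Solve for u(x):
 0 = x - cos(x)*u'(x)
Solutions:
 u(x) = C1 + Integral(x/cos(x), x)


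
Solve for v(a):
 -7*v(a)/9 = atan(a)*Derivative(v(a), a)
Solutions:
 v(a) = C1*exp(-7*Integral(1/atan(a), a)/9)


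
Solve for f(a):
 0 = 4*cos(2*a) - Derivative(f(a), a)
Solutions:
 f(a) = C1 + 2*sin(2*a)


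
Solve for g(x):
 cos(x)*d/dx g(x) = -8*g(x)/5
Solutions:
 g(x) = C1*(sin(x) - 1)^(4/5)/(sin(x) + 1)^(4/5)


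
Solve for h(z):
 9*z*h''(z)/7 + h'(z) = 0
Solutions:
 h(z) = C1 + C2*z^(2/9)


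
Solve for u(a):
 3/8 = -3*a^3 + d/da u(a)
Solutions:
 u(a) = C1 + 3*a^4/4 + 3*a/8


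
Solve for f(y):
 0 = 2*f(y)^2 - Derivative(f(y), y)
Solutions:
 f(y) = -1/(C1 + 2*y)


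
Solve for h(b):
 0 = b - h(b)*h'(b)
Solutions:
 h(b) = -sqrt(C1 + b^2)
 h(b) = sqrt(C1 + b^2)


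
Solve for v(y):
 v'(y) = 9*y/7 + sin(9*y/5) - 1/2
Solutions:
 v(y) = C1 + 9*y^2/14 - y/2 - 5*cos(9*y/5)/9


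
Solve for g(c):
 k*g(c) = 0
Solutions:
 g(c) = 0


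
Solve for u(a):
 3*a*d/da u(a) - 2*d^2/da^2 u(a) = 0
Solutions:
 u(a) = C1 + C2*erfi(sqrt(3)*a/2)


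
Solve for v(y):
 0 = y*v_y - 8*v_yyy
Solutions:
 v(y) = C1 + Integral(C2*airyai(y/2) + C3*airybi(y/2), y)


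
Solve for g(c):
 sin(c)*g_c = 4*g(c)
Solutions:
 g(c) = C1*(cos(c)^2 - 2*cos(c) + 1)/(cos(c)^2 + 2*cos(c) + 1)


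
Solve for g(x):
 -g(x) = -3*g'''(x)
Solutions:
 g(x) = C3*exp(3^(2/3)*x/3) + (C1*sin(3^(1/6)*x/2) + C2*cos(3^(1/6)*x/2))*exp(-3^(2/3)*x/6)


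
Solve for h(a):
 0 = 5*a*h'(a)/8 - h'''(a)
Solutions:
 h(a) = C1 + Integral(C2*airyai(5^(1/3)*a/2) + C3*airybi(5^(1/3)*a/2), a)


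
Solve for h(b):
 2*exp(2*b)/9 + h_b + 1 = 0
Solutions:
 h(b) = C1 - b - exp(2*b)/9


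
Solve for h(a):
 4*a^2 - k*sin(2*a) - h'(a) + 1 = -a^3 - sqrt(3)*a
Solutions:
 h(a) = C1 + a^4/4 + 4*a^3/3 + sqrt(3)*a^2/2 + a + k*cos(2*a)/2


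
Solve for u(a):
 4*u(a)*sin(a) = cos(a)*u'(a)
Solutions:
 u(a) = C1/cos(a)^4


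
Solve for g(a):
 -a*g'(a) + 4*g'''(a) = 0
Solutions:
 g(a) = C1 + Integral(C2*airyai(2^(1/3)*a/2) + C3*airybi(2^(1/3)*a/2), a)


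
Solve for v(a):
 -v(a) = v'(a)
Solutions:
 v(a) = C1*exp(-a)


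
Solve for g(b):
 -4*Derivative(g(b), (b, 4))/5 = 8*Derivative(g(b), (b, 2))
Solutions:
 g(b) = C1 + C2*b + C3*sin(sqrt(10)*b) + C4*cos(sqrt(10)*b)


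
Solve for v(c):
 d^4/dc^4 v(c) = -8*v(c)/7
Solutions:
 v(c) = (C1*sin(2^(1/4)*7^(3/4)*c/7) + C2*cos(2^(1/4)*7^(3/4)*c/7))*exp(-2^(1/4)*7^(3/4)*c/7) + (C3*sin(2^(1/4)*7^(3/4)*c/7) + C4*cos(2^(1/4)*7^(3/4)*c/7))*exp(2^(1/4)*7^(3/4)*c/7)


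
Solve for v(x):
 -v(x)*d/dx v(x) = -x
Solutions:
 v(x) = -sqrt(C1 + x^2)
 v(x) = sqrt(C1 + x^2)


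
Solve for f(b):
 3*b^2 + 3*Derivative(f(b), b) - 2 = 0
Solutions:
 f(b) = C1 - b^3/3 + 2*b/3


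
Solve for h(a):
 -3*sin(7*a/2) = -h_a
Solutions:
 h(a) = C1 - 6*cos(7*a/2)/7


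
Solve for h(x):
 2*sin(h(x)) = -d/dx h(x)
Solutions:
 h(x) = -acos((-C1 - exp(4*x))/(C1 - exp(4*x))) + 2*pi
 h(x) = acos((-C1 - exp(4*x))/(C1 - exp(4*x)))


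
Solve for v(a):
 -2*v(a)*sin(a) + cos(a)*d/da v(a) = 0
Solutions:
 v(a) = C1/cos(a)^2


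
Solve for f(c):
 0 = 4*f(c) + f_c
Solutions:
 f(c) = C1*exp(-4*c)


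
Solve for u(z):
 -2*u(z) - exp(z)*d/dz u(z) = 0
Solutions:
 u(z) = C1*exp(2*exp(-z))


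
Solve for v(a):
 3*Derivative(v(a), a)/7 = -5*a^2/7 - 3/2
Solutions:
 v(a) = C1 - 5*a^3/9 - 7*a/2


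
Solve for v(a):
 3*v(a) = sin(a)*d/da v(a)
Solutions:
 v(a) = C1*(cos(a) - 1)^(3/2)/(cos(a) + 1)^(3/2)


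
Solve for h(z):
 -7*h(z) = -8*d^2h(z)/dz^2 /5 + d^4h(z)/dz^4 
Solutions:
 h(z) = (C1*sin(7^(1/4)*z*sin(atan(sqrt(159)/4)/2)) + C2*cos(7^(1/4)*z*sin(atan(sqrt(159)/4)/2)))*exp(-7^(1/4)*z*cos(atan(sqrt(159)/4)/2)) + (C3*sin(7^(1/4)*z*sin(atan(sqrt(159)/4)/2)) + C4*cos(7^(1/4)*z*sin(atan(sqrt(159)/4)/2)))*exp(7^(1/4)*z*cos(atan(sqrt(159)/4)/2))


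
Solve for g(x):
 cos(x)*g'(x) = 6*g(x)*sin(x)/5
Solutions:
 g(x) = C1/cos(x)^(6/5)


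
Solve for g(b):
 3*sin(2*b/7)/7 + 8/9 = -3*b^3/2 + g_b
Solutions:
 g(b) = C1 + 3*b^4/8 + 8*b/9 - 3*cos(2*b/7)/2


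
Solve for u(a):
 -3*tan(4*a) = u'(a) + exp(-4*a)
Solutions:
 u(a) = C1 - 3*log(tan(4*a)^2 + 1)/8 + exp(-4*a)/4


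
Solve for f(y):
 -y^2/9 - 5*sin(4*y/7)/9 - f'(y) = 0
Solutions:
 f(y) = C1 - y^3/27 + 35*cos(4*y/7)/36


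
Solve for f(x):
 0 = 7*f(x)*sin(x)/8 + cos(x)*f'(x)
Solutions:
 f(x) = C1*cos(x)^(7/8)


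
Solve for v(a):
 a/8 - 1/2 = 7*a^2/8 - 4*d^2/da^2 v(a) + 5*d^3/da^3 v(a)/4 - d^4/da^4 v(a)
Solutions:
 v(a) = C1 + C2*a + 7*a^4/384 + 9*a^3/512 + 199*a^2/8192 + (C3*sin(sqrt(231)*a/8) + C4*cos(sqrt(231)*a/8))*exp(5*a/8)


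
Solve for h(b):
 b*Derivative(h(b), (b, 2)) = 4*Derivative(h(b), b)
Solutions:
 h(b) = C1 + C2*b^5


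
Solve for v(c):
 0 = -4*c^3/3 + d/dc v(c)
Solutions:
 v(c) = C1 + c^4/3


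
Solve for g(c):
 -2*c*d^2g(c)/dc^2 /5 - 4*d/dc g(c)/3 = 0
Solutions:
 g(c) = C1 + C2/c^(7/3)


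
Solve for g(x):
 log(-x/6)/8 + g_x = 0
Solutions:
 g(x) = C1 - x*log(-x)/8 + x*(1 + log(6))/8


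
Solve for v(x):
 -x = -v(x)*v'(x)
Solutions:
 v(x) = -sqrt(C1 + x^2)
 v(x) = sqrt(C1 + x^2)


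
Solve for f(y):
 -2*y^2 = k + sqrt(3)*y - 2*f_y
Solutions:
 f(y) = C1 + k*y/2 + y^3/3 + sqrt(3)*y^2/4


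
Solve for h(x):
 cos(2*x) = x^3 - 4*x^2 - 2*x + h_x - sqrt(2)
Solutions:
 h(x) = C1 - x^4/4 + 4*x^3/3 + x^2 + sqrt(2)*x + sin(2*x)/2


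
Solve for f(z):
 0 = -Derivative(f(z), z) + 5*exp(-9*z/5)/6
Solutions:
 f(z) = C1 - 25*exp(-9*z/5)/54


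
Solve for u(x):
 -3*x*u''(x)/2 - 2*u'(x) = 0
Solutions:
 u(x) = C1 + C2/x^(1/3)


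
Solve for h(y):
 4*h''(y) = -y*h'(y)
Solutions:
 h(y) = C1 + C2*erf(sqrt(2)*y/4)


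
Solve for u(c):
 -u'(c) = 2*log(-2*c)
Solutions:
 u(c) = C1 - 2*c*log(-c) + 2*c*(1 - log(2))


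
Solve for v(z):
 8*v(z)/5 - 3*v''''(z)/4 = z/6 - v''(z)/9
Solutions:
 v(z) = C1*exp(-sqrt(30)*z*sqrt(5 + sqrt(9745))/45) + C2*exp(sqrt(30)*z*sqrt(5 + sqrt(9745))/45) + C3*sin(sqrt(30)*z*sqrt(-5 + sqrt(9745))/45) + C4*cos(sqrt(30)*z*sqrt(-5 + sqrt(9745))/45) + 5*z/48


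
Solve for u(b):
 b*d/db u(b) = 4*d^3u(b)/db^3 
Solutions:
 u(b) = C1 + Integral(C2*airyai(2^(1/3)*b/2) + C3*airybi(2^(1/3)*b/2), b)


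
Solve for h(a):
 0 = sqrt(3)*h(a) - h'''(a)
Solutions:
 h(a) = C3*exp(3^(1/6)*a) + (C1*sin(3^(2/3)*a/2) + C2*cos(3^(2/3)*a/2))*exp(-3^(1/6)*a/2)


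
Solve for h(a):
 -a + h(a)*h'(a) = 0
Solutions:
 h(a) = -sqrt(C1 + a^2)
 h(a) = sqrt(C1 + a^2)


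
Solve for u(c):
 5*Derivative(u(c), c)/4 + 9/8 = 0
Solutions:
 u(c) = C1 - 9*c/10


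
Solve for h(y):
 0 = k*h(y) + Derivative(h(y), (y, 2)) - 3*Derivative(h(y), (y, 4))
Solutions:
 h(y) = C1*exp(-sqrt(6)*y*sqrt(1 - sqrt(12*k + 1))/6) + C2*exp(sqrt(6)*y*sqrt(1 - sqrt(12*k + 1))/6) + C3*exp(-sqrt(6)*y*sqrt(sqrt(12*k + 1) + 1)/6) + C4*exp(sqrt(6)*y*sqrt(sqrt(12*k + 1) + 1)/6)


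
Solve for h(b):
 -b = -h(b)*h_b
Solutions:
 h(b) = -sqrt(C1 + b^2)
 h(b) = sqrt(C1 + b^2)


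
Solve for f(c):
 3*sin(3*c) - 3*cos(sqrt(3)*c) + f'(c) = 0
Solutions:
 f(c) = C1 + sqrt(3)*sin(sqrt(3)*c) + cos(3*c)


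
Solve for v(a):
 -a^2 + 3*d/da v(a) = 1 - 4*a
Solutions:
 v(a) = C1 + a^3/9 - 2*a^2/3 + a/3


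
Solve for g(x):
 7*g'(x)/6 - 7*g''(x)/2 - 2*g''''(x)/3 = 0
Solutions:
 g(x) = C1 + C2*exp(7^(1/3)*x*(-(1 + 2*sqrt(2))^(1/3) + 7^(1/3)/(1 + 2*sqrt(2))^(1/3))/4)*sin(sqrt(3)*7^(1/3)*x*(7^(1/3)/(1 + 2*sqrt(2))^(1/3) + (1 + 2*sqrt(2))^(1/3))/4) + C3*exp(7^(1/3)*x*(-(1 + 2*sqrt(2))^(1/3) + 7^(1/3)/(1 + 2*sqrt(2))^(1/3))/4)*cos(sqrt(3)*7^(1/3)*x*(7^(1/3)/(1 + 2*sqrt(2))^(1/3) + (1 + 2*sqrt(2))^(1/3))/4) + C4*exp(-7^(1/3)*x*(-(1 + 2*sqrt(2))^(1/3) + 7^(1/3)/(1 + 2*sqrt(2))^(1/3))/2)


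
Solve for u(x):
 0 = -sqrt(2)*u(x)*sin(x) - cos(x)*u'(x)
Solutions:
 u(x) = C1*cos(x)^(sqrt(2))


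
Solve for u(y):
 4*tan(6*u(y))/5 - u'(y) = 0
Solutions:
 u(y) = -asin(C1*exp(24*y/5))/6 + pi/6
 u(y) = asin(C1*exp(24*y/5))/6


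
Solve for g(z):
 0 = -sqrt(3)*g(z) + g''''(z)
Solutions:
 g(z) = C1*exp(-3^(1/8)*z) + C2*exp(3^(1/8)*z) + C3*sin(3^(1/8)*z) + C4*cos(3^(1/8)*z)


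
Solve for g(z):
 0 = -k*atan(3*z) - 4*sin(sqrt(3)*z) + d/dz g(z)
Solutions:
 g(z) = C1 + k*(z*atan(3*z) - log(9*z^2 + 1)/6) - 4*sqrt(3)*cos(sqrt(3)*z)/3


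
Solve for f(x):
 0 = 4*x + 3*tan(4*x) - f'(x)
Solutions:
 f(x) = C1 + 2*x^2 - 3*log(cos(4*x))/4


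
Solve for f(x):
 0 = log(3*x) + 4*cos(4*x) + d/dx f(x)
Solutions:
 f(x) = C1 - x*log(x) - x*log(3) + x - sin(4*x)


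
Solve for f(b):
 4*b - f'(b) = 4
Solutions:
 f(b) = C1 + 2*b^2 - 4*b


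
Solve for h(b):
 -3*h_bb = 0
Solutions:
 h(b) = C1 + C2*b


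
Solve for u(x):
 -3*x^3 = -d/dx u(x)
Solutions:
 u(x) = C1 + 3*x^4/4


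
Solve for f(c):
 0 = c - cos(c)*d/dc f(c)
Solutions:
 f(c) = C1 + Integral(c/cos(c), c)


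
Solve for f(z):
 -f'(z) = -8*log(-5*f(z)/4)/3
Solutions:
 -3*Integral(1/(log(-_y) - 2*log(2) + log(5)), (_y, f(z)))/8 = C1 - z


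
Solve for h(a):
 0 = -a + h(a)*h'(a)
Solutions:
 h(a) = -sqrt(C1 + a^2)
 h(a) = sqrt(C1 + a^2)


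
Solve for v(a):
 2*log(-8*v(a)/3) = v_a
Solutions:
 -Integral(1/(log(-_y) - log(3) + 3*log(2)), (_y, v(a)))/2 = C1 - a


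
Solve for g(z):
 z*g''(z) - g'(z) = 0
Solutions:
 g(z) = C1 + C2*z^2


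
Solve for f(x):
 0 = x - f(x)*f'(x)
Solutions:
 f(x) = -sqrt(C1 + x^2)
 f(x) = sqrt(C1 + x^2)


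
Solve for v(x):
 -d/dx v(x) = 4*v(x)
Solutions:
 v(x) = C1*exp(-4*x)


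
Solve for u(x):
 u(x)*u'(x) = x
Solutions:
 u(x) = -sqrt(C1 + x^2)
 u(x) = sqrt(C1 + x^2)


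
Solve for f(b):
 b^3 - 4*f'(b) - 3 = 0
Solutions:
 f(b) = C1 + b^4/16 - 3*b/4


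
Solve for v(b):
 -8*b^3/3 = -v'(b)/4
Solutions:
 v(b) = C1 + 8*b^4/3


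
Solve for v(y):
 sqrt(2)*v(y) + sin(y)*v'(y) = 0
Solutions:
 v(y) = C1*(cos(y) + 1)^(sqrt(2)/2)/(cos(y) - 1)^(sqrt(2)/2)


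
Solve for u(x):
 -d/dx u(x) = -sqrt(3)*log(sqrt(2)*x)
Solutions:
 u(x) = C1 + sqrt(3)*x*log(x) - sqrt(3)*x + sqrt(3)*x*log(2)/2


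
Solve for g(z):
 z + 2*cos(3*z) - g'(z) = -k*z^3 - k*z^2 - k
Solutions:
 g(z) = C1 + k*z^4/4 + k*z^3/3 + k*z + z^2/2 + 2*sin(3*z)/3


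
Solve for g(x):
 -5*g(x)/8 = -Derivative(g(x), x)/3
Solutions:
 g(x) = C1*exp(15*x/8)


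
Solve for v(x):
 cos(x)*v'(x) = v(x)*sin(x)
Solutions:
 v(x) = C1/cos(x)


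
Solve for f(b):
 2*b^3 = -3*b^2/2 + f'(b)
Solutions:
 f(b) = C1 + b^4/2 + b^3/2


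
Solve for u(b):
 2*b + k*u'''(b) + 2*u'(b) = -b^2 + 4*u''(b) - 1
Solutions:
 u(b) = C1 + C2*exp(b*(-sqrt(2)*sqrt(2 - k) + 2)/k) + C3*exp(b*(sqrt(2)*sqrt(2 - k) + 2)/k) - b^3/6 - 3*b^2/2 + b*k/2 - 13*b/2


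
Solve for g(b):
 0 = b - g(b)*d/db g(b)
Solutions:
 g(b) = -sqrt(C1 + b^2)
 g(b) = sqrt(C1 + b^2)


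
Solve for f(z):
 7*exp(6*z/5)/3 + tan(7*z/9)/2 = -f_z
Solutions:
 f(z) = C1 - 35*exp(6*z/5)/18 + 9*log(cos(7*z/9))/14


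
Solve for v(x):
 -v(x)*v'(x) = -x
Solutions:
 v(x) = -sqrt(C1 + x^2)
 v(x) = sqrt(C1 + x^2)


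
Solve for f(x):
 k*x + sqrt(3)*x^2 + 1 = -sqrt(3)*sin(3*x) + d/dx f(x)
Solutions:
 f(x) = C1 + k*x^2/2 + sqrt(3)*x^3/3 + x - sqrt(3)*cos(3*x)/3


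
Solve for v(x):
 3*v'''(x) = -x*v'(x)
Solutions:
 v(x) = C1 + Integral(C2*airyai(-3^(2/3)*x/3) + C3*airybi(-3^(2/3)*x/3), x)


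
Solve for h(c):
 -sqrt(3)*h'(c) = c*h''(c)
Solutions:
 h(c) = C1 + C2*c^(1 - sqrt(3))


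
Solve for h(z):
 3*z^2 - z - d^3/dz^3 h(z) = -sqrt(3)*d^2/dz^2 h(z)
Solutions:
 h(z) = C1 + C2*z + C3*exp(sqrt(3)*z) - sqrt(3)*z^4/12 + z^3*(-6 + sqrt(3))/18 + z^2*(1 - 2*sqrt(3))/6


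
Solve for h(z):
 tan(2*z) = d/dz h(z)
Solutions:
 h(z) = C1 - log(cos(2*z))/2


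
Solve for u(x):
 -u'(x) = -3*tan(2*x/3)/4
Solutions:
 u(x) = C1 - 9*log(cos(2*x/3))/8


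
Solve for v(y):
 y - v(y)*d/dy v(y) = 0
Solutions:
 v(y) = -sqrt(C1 + y^2)
 v(y) = sqrt(C1 + y^2)


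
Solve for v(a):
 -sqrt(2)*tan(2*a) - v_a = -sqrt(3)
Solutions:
 v(a) = C1 + sqrt(3)*a + sqrt(2)*log(cos(2*a))/2


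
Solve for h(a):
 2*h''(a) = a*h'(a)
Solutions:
 h(a) = C1 + C2*erfi(a/2)


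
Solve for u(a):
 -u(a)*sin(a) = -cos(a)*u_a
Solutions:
 u(a) = C1/cos(a)


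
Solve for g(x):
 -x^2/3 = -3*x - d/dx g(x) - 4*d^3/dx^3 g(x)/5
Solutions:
 g(x) = C1 + C2*sin(sqrt(5)*x/2) + C3*cos(sqrt(5)*x/2) + x^3/9 - 3*x^2/2 - 8*x/15


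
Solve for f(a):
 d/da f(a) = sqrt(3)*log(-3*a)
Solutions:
 f(a) = C1 + sqrt(3)*a*log(-a) + sqrt(3)*a*(-1 + log(3))


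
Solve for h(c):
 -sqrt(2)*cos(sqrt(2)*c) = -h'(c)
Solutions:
 h(c) = C1 + sin(sqrt(2)*c)


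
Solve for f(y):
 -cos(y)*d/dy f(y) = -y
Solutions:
 f(y) = C1 + Integral(y/cos(y), y)


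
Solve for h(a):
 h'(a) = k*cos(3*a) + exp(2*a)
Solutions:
 h(a) = C1 + k*sin(3*a)/3 + exp(2*a)/2


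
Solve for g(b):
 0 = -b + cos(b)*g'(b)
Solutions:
 g(b) = C1 + Integral(b/cos(b), b)


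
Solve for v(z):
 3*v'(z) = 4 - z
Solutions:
 v(z) = C1 - z^2/6 + 4*z/3


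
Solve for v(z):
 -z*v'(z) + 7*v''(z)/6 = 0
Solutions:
 v(z) = C1 + C2*erfi(sqrt(21)*z/7)


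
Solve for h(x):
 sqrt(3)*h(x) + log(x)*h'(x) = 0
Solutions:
 h(x) = C1*exp(-sqrt(3)*li(x))


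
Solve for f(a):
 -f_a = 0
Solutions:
 f(a) = C1


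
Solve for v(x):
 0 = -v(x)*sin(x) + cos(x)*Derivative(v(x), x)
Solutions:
 v(x) = C1/cos(x)


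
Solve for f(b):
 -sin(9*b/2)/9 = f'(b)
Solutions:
 f(b) = C1 + 2*cos(9*b/2)/81


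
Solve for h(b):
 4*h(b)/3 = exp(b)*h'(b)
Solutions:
 h(b) = C1*exp(-4*exp(-b)/3)


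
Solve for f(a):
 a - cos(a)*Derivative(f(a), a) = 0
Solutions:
 f(a) = C1 + Integral(a/cos(a), a)


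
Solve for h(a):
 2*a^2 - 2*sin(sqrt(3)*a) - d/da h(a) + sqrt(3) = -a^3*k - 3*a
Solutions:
 h(a) = C1 + a^4*k/4 + 2*a^3/3 + 3*a^2/2 + sqrt(3)*a + 2*sqrt(3)*cos(sqrt(3)*a)/3


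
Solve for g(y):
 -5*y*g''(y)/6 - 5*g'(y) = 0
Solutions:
 g(y) = C1 + C2/y^5


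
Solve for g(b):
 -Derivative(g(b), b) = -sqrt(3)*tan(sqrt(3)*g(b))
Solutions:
 g(b) = sqrt(3)*(pi - asin(C1*exp(3*b)))/3
 g(b) = sqrt(3)*asin(C1*exp(3*b))/3


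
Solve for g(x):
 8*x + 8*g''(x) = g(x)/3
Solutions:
 g(x) = C1*exp(-sqrt(6)*x/12) + C2*exp(sqrt(6)*x/12) + 24*x


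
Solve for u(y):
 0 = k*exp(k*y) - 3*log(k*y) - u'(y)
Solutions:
 u(y) = C1 - 3*y*log(k*y) + 3*y + exp(k*y)


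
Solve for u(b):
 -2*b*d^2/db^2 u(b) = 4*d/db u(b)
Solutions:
 u(b) = C1 + C2/b


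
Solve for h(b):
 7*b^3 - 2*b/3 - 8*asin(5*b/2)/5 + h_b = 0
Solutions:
 h(b) = C1 - 7*b^4/4 + b^2/3 + 8*b*asin(5*b/2)/5 + 8*sqrt(4 - 25*b^2)/25


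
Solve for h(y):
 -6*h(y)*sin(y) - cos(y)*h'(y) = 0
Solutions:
 h(y) = C1*cos(y)^6


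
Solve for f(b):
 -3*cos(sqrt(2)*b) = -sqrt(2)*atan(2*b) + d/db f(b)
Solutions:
 f(b) = C1 + sqrt(2)*(b*atan(2*b) - log(4*b^2 + 1)/4) - 3*sqrt(2)*sin(sqrt(2)*b)/2


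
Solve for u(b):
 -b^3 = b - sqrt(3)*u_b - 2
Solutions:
 u(b) = C1 + sqrt(3)*b^4/12 + sqrt(3)*b^2/6 - 2*sqrt(3)*b/3


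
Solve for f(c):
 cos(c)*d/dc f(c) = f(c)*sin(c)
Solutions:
 f(c) = C1/cos(c)


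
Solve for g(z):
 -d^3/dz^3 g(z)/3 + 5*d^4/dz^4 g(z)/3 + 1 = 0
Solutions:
 g(z) = C1 + C2*z + C3*z^2 + C4*exp(z/5) + z^3/2


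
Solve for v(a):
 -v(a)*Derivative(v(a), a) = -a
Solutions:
 v(a) = -sqrt(C1 + a^2)
 v(a) = sqrt(C1 + a^2)


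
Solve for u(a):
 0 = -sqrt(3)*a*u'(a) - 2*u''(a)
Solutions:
 u(a) = C1 + C2*erf(3^(1/4)*a/2)


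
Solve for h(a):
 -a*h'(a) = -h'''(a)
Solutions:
 h(a) = C1 + Integral(C2*airyai(a) + C3*airybi(a), a)


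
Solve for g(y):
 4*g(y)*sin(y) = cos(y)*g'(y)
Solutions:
 g(y) = C1/cos(y)^4


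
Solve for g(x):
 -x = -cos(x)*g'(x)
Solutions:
 g(x) = C1 + Integral(x/cos(x), x)


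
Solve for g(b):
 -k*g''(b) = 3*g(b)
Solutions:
 g(b) = C1*exp(-sqrt(3)*b*sqrt(-1/k)) + C2*exp(sqrt(3)*b*sqrt(-1/k))


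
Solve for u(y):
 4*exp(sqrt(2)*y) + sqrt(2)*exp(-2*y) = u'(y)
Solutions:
 u(y) = C1 + 2*sqrt(2)*exp(sqrt(2)*y) - sqrt(2)*exp(-2*y)/2


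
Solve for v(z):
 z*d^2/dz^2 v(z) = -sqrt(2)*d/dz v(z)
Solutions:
 v(z) = C1 + C2*z^(1 - sqrt(2))


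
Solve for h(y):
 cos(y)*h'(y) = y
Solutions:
 h(y) = C1 + Integral(y/cos(y), y)


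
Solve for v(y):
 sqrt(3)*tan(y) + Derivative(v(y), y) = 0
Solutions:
 v(y) = C1 + sqrt(3)*log(cos(y))


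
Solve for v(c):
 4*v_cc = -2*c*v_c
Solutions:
 v(c) = C1 + C2*erf(c/2)


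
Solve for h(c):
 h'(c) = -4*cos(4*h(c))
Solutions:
 h(c) = -asin((C1 + exp(32*c))/(C1 - exp(32*c)))/4 + pi/4
 h(c) = asin((C1 + exp(32*c))/(C1 - exp(32*c)))/4


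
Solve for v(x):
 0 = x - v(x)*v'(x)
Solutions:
 v(x) = -sqrt(C1 + x^2)
 v(x) = sqrt(C1 + x^2)


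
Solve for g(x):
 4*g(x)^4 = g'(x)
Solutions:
 g(x) = (-1/(C1 + 12*x))^(1/3)
 g(x) = (-1/(C1 + 4*x))^(1/3)*(-3^(2/3) - 3*3^(1/6)*I)/6
 g(x) = (-1/(C1 + 4*x))^(1/3)*(-3^(2/3) + 3*3^(1/6)*I)/6


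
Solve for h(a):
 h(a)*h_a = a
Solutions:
 h(a) = -sqrt(C1 + a^2)
 h(a) = sqrt(C1 + a^2)


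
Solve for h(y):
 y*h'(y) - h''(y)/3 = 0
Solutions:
 h(y) = C1 + C2*erfi(sqrt(6)*y/2)


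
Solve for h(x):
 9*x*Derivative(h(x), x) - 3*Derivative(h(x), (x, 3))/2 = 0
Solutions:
 h(x) = C1 + Integral(C2*airyai(6^(1/3)*x) + C3*airybi(6^(1/3)*x), x)


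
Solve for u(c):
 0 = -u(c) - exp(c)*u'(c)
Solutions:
 u(c) = C1*exp(exp(-c))


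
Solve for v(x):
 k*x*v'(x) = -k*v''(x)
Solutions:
 v(x) = C1 + C2*erf(sqrt(2)*x/2)


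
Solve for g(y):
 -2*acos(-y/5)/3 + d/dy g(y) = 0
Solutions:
 g(y) = C1 + 2*y*acos(-y/5)/3 + 2*sqrt(25 - y^2)/3


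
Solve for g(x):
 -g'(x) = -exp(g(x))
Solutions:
 g(x) = log(-1/(C1 + x))


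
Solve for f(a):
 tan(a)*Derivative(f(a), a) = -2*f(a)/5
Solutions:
 f(a) = C1/sin(a)^(2/5)


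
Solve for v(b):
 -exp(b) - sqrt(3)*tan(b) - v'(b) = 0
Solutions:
 v(b) = C1 - exp(b) + sqrt(3)*log(cos(b))


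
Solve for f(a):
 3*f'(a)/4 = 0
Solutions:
 f(a) = C1


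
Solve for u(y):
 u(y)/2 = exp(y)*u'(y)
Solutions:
 u(y) = C1*exp(-exp(-y)/2)


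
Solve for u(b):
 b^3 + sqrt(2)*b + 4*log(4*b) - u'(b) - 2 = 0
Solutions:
 u(b) = C1 + b^4/4 + sqrt(2)*b^2/2 + 4*b*log(b) - 6*b + b*log(256)


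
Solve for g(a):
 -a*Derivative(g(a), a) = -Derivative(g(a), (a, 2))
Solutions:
 g(a) = C1 + C2*erfi(sqrt(2)*a/2)


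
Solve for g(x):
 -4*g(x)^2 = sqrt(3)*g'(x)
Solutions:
 g(x) = 3/(C1 + 4*sqrt(3)*x)


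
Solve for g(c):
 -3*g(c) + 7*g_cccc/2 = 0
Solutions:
 g(c) = C1*exp(-6^(1/4)*7^(3/4)*c/7) + C2*exp(6^(1/4)*7^(3/4)*c/7) + C3*sin(6^(1/4)*7^(3/4)*c/7) + C4*cos(6^(1/4)*7^(3/4)*c/7)


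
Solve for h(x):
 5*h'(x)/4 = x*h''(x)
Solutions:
 h(x) = C1 + C2*x^(9/4)


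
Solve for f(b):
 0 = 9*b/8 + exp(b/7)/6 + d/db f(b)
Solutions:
 f(b) = C1 - 9*b^2/16 - 7*exp(b/7)/6


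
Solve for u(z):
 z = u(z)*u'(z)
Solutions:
 u(z) = -sqrt(C1 + z^2)
 u(z) = sqrt(C1 + z^2)


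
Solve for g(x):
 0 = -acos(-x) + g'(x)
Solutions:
 g(x) = C1 + x*acos(-x) + sqrt(1 - x^2)


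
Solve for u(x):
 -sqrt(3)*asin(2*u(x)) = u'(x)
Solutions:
 Integral(1/asin(2*_y), (_y, u(x))) = C1 - sqrt(3)*x


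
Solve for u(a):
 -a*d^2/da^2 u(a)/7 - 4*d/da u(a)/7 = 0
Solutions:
 u(a) = C1 + C2/a^3


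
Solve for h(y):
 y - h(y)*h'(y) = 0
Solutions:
 h(y) = -sqrt(C1 + y^2)
 h(y) = sqrt(C1 + y^2)


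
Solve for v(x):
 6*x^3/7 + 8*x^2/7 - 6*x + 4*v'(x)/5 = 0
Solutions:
 v(x) = C1 - 15*x^4/56 - 10*x^3/21 + 15*x^2/4


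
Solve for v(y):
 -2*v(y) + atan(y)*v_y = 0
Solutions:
 v(y) = C1*exp(2*Integral(1/atan(y), y))


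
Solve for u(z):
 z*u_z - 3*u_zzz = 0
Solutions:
 u(z) = C1 + Integral(C2*airyai(3^(2/3)*z/3) + C3*airybi(3^(2/3)*z/3), z)


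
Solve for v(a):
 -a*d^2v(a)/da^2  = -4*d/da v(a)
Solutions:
 v(a) = C1 + C2*a^5


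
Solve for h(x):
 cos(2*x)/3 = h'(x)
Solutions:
 h(x) = C1 + sin(2*x)/6


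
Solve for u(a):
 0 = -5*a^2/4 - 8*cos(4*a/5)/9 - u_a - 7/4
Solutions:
 u(a) = C1 - 5*a^3/12 - 7*a/4 - 10*sin(4*a/5)/9


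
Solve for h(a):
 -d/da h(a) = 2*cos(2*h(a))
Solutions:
 h(a) = -asin((C1 + exp(8*a))/(C1 - exp(8*a)))/2 + pi/2
 h(a) = asin((C1 + exp(8*a))/(C1 - exp(8*a)))/2


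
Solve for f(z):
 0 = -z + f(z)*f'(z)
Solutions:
 f(z) = -sqrt(C1 + z^2)
 f(z) = sqrt(C1 + z^2)


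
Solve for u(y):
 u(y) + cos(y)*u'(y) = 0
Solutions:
 u(y) = C1*sqrt(sin(y) - 1)/sqrt(sin(y) + 1)


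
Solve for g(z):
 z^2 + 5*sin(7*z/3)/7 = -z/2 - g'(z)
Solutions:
 g(z) = C1 - z^3/3 - z^2/4 + 15*cos(7*z/3)/49


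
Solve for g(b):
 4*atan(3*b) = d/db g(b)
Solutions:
 g(b) = C1 + 4*b*atan(3*b) - 2*log(9*b^2 + 1)/3


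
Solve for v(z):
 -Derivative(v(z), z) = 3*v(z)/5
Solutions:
 v(z) = C1*exp(-3*z/5)


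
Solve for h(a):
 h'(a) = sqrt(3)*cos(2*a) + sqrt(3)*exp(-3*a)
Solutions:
 h(a) = C1 + sqrt(3)*sin(2*a)/2 - sqrt(3)*exp(-3*a)/3


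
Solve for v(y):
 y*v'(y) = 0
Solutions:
 v(y) = C1


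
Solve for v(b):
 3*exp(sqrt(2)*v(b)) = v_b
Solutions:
 v(b) = sqrt(2)*(2*log(-1/(C1 + 3*b)) - log(2))/4


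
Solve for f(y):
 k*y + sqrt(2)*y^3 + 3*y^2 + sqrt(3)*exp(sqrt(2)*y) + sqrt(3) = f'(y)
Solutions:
 f(y) = C1 + k*y^2/2 + sqrt(2)*y^4/4 + y^3 + sqrt(3)*y + sqrt(6)*exp(sqrt(2)*y)/2


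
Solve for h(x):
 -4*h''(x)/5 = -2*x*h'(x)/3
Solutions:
 h(x) = C1 + C2*erfi(sqrt(15)*x/6)


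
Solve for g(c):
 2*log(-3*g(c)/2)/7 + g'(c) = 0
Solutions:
 7*Integral(1/(log(-_y) - log(2) + log(3)), (_y, g(c)))/2 = C1 - c


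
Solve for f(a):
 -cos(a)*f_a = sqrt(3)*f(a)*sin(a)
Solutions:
 f(a) = C1*cos(a)^(sqrt(3))


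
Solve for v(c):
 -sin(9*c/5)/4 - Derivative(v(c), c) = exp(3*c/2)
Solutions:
 v(c) = C1 - 2*exp(3*c/2)/3 + 5*cos(9*c/5)/36


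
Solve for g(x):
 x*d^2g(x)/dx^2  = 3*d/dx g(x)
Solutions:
 g(x) = C1 + C2*x^4


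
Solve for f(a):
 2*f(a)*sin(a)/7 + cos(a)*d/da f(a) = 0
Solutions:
 f(a) = C1*cos(a)^(2/7)


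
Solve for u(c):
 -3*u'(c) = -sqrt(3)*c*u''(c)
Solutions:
 u(c) = C1 + C2*c^(1 + sqrt(3))


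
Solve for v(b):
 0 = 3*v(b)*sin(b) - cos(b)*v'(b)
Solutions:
 v(b) = C1/cos(b)^3


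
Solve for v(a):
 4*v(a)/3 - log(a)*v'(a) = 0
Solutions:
 v(a) = C1*exp(4*li(a)/3)


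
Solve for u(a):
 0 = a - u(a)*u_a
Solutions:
 u(a) = -sqrt(C1 + a^2)
 u(a) = sqrt(C1 + a^2)


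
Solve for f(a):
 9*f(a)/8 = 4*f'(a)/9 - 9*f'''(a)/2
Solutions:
 f(a) = C1*exp(3^(1/3)*a*(32*3^(1/3)/(sqrt(42948417) + 6561)^(1/3) + (sqrt(42948417) + 6561)^(1/3))/108)*sin(3^(1/6)*a*(-3^(2/3)*(sqrt(42948417) + 6561)^(1/3) + 96/(sqrt(42948417) + 6561)^(1/3))/108) + C2*exp(3^(1/3)*a*(32*3^(1/3)/(sqrt(42948417) + 6561)^(1/3) + (sqrt(42948417) + 6561)^(1/3))/108)*cos(3^(1/6)*a*(-3^(2/3)*(sqrt(42948417) + 6561)^(1/3) + 96/(sqrt(42948417) + 6561)^(1/3))/108) + C3*exp(-3^(1/3)*a*(32*3^(1/3)/(sqrt(42948417) + 6561)^(1/3) + (sqrt(42948417) + 6561)^(1/3))/54)


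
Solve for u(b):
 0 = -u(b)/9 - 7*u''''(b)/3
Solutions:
 u(b) = (C1*sin(sqrt(2)*21^(3/4)*b/42) + C2*cos(sqrt(2)*21^(3/4)*b/42))*exp(-sqrt(2)*21^(3/4)*b/42) + (C3*sin(sqrt(2)*21^(3/4)*b/42) + C4*cos(sqrt(2)*21^(3/4)*b/42))*exp(sqrt(2)*21^(3/4)*b/42)


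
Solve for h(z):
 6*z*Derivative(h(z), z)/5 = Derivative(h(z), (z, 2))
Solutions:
 h(z) = C1 + C2*erfi(sqrt(15)*z/5)


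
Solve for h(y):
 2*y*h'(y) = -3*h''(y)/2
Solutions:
 h(y) = C1 + C2*erf(sqrt(6)*y/3)


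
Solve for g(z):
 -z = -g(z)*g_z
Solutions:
 g(z) = -sqrt(C1 + z^2)
 g(z) = sqrt(C1 + z^2)


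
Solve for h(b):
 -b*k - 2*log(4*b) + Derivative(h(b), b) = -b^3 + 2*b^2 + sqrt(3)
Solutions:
 h(b) = C1 - b^4/4 + 2*b^3/3 + b^2*k/2 + 2*b*log(b) - 2*b + sqrt(3)*b + b*log(16)


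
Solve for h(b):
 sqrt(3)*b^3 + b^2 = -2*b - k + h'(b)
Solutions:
 h(b) = C1 + sqrt(3)*b^4/4 + b^3/3 + b^2 + b*k


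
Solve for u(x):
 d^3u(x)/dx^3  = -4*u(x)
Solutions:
 u(x) = C3*exp(-2^(2/3)*x) + (C1*sin(2^(2/3)*sqrt(3)*x/2) + C2*cos(2^(2/3)*sqrt(3)*x/2))*exp(2^(2/3)*x/2)


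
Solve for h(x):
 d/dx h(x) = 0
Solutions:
 h(x) = C1


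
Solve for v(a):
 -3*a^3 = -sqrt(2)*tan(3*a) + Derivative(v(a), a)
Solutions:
 v(a) = C1 - 3*a^4/4 - sqrt(2)*log(cos(3*a))/3


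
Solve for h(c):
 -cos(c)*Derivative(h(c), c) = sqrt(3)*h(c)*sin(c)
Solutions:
 h(c) = C1*cos(c)^(sqrt(3))


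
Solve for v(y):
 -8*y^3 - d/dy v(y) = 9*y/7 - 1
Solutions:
 v(y) = C1 - 2*y^4 - 9*y^2/14 + y


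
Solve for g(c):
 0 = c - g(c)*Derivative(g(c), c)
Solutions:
 g(c) = -sqrt(C1 + c^2)
 g(c) = sqrt(C1 + c^2)


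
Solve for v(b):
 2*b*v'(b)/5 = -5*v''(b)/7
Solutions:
 v(b) = C1 + C2*erf(sqrt(7)*b/5)


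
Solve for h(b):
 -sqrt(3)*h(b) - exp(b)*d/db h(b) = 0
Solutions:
 h(b) = C1*exp(sqrt(3)*exp(-b))


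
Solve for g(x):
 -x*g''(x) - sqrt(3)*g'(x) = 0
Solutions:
 g(x) = C1 + C2*x^(1 - sqrt(3))


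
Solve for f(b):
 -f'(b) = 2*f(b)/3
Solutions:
 f(b) = C1*exp(-2*b/3)


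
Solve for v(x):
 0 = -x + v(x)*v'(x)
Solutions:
 v(x) = -sqrt(C1 + x^2)
 v(x) = sqrt(C1 + x^2)


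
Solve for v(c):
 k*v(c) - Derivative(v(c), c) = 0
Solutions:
 v(c) = C1*exp(c*k)


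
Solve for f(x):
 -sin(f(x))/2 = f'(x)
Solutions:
 f(x) = -acos((-C1 - exp(x))/(C1 - exp(x))) + 2*pi
 f(x) = acos((-C1 - exp(x))/(C1 - exp(x)))


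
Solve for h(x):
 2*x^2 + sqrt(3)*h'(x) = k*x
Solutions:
 h(x) = C1 + sqrt(3)*k*x^2/6 - 2*sqrt(3)*x^3/9


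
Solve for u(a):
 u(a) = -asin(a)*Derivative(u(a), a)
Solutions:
 u(a) = C1*exp(-Integral(1/asin(a), a))


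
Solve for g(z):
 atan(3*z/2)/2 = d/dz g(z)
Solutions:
 g(z) = C1 + z*atan(3*z/2)/2 - log(9*z^2 + 4)/6


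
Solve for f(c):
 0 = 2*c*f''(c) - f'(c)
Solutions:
 f(c) = C1 + C2*c^(3/2)


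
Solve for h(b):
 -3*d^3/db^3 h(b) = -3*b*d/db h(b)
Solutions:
 h(b) = C1 + Integral(C2*airyai(b) + C3*airybi(b), b)


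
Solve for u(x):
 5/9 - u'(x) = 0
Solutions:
 u(x) = C1 + 5*x/9


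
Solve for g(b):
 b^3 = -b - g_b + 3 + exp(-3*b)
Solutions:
 g(b) = C1 - b^4/4 - b^2/2 + 3*b - exp(-3*b)/3


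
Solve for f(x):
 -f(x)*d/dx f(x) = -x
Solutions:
 f(x) = -sqrt(C1 + x^2)
 f(x) = sqrt(C1 + x^2)


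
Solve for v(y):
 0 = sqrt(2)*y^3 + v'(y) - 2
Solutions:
 v(y) = C1 - sqrt(2)*y^4/4 + 2*y


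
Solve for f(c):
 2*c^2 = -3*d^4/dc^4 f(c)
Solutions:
 f(c) = C1 + C2*c + C3*c^2 + C4*c^3 - c^6/540


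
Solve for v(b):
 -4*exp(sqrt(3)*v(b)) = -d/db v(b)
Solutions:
 v(b) = sqrt(3)*(2*log(-1/(C1 + 4*b)) - log(3))/6


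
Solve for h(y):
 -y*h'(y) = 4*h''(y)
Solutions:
 h(y) = C1 + C2*erf(sqrt(2)*y/4)


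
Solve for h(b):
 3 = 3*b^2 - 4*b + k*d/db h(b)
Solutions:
 h(b) = C1 - b^3/k + 2*b^2/k + 3*b/k


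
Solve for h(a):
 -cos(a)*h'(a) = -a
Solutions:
 h(a) = C1 + Integral(a/cos(a), a)


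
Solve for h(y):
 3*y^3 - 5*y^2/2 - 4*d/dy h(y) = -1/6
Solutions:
 h(y) = C1 + 3*y^4/16 - 5*y^3/24 + y/24


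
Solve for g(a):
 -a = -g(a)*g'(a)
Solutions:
 g(a) = -sqrt(C1 + a^2)
 g(a) = sqrt(C1 + a^2)


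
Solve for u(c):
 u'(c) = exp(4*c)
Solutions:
 u(c) = C1 + exp(4*c)/4


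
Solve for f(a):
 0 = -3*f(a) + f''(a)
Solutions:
 f(a) = C1*exp(-sqrt(3)*a) + C2*exp(sqrt(3)*a)


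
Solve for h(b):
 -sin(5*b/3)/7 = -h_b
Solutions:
 h(b) = C1 - 3*cos(5*b/3)/35


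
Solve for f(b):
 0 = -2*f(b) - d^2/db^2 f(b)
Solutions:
 f(b) = C1*sin(sqrt(2)*b) + C2*cos(sqrt(2)*b)


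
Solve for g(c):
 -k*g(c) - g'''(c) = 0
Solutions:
 g(c) = C1*exp(c*(-k)^(1/3)) + C2*exp(c*(-k)^(1/3)*(-1 + sqrt(3)*I)/2) + C3*exp(-c*(-k)^(1/3)*(1 + sqrt(3)*I)/2)


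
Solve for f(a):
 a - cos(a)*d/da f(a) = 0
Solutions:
 f(a) = C1 + Integral(a/cos(a), a)


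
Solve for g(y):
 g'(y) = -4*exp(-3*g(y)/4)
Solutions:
 g(y) = 4*log(C1 - 3*y)/3
 g(y) = 4*log((-1 - sqrt(3)*I)*(C1 - 3*y)^(1/3)/2)
 g(y) = 4*log((-1 + sqrt(3)*I)*(C1 - 3*y)^(1/3)/2)


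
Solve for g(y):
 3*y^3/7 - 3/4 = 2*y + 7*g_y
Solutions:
 g(y) = C1 + 3*y^4/196 - y^2/7 - 3*y/28


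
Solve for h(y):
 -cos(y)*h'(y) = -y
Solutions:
 h(y) = C1 + Integral(y/cos(y), y)


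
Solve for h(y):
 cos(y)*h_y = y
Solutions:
 h(y) = C1 + Integral(y/cos(y), y)


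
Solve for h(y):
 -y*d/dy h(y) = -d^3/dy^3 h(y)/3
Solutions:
 h(y) = C1 + Integral(C2*airyai(3^(1/3)*y) + C3*airybi(3^(1/3)*y), y)


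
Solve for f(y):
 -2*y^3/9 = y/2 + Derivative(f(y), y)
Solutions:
 f(y) = C1 - y^4/18 - y^2/4


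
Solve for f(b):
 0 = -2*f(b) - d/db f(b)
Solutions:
 f(b) = C1*exp(-2*b)


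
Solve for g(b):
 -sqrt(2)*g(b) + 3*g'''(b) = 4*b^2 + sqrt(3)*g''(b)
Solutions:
 g(b) = C1*exp(b*(-12^(1/3)*(2*sqrt(3) + 81*sqrt(2) + sqrt(-12 + (2*sqrt(3) + 81*sqrt(2))^2))^(1/3) - 2*18^(1/3)/(2*sqrt(3) + 81*sqrt(2) + sqrt(-12 + (2*sqrt(3) + 81*sqrt(2))^2))^(1/3) + 4*sqrt(3))/36)*sin(2^(1/3)*3^(1/6)*b*(-2^(1/3)*3^(2/3)*(2*sqrt(3) + 81*sqrt(2) + sqrt(-12 + (2*sqrt(3) + 81*sqrt(2))^2))^(1/3) + 6/(2*sqrt(3) + 81*sqrt(2) + sqrt(-12 + (2*sqrt(3) + 81*sqrt(2))^2))^(1/3))/36) + C2*exp(b*(-12^(1/3)*(2*sqrt(3) + 81*sqrt(2) + sqrt(-12 + (2*sqrt(3) + 81*sqrt(2))^2))^(1/3) - 2*18^(1/3)/(2*sqrt(3) + 81*sqrt(2) + sqrt(-12 + (2*sqrt(3) + 81*sqrt(2))^2))^(1/3) + 4*sqrt(3))/36)*cos(2^(1/3)*3^(1/6)*b*(-2^(1/3)*3^(2/3)*(2*sqrt(3) + 81*sqrt(2) + sqrt(-12 + (2*sqrt(3) + 81*sqrt(2))^2))^(1/3) + 6/(2*sqrt(3) + 81*sqrt(2) + sqrt(-12 + (2*sqrt(3) + 81*sqrt(2))^2))^(1/3))/36) + C3*exp(b*(2*18^(1/3)/(2*sqrt(3) + 81*sqrt(2) + sqrt(-12 + (2*sqrt(3) + 81*sqrt(2))^2))^(1/3) + 2*sqrt(3) + 12^(1/3)*(2*sqrt(3) + 81*sqrt(2) + sqrt(-12 + (2*sqrt(3) + 81*sqrt(2))^2))^(1/3))/18) - 2*sqrt(2)*b^2 + 4*sqrt(3)
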